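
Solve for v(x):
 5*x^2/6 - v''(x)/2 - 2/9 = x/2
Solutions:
 v(x) = C1 + C2*x + 5*x^4/36 - x^3/6 - 2*x^2/9


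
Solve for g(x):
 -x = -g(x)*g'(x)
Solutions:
 g(x) = -sqrt(C1 + x^2)
 g(x) = sqrt(C1 + x^2)


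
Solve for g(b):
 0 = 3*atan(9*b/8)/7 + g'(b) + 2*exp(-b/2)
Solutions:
 g(b) = C1 - 3*b*atan(9*b/8)/7 + 4*log(81*b^2 + 64)/21 + 4*exp(-b/2)


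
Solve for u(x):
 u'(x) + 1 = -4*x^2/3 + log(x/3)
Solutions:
 u(x) = C1 - 4*x^3/9 + x*log(x) - 2*x - x*log(3)


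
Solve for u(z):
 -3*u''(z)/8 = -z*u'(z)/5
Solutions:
 u(z) = C1 + C2*erfi(2*sqrt(15)*z/15)


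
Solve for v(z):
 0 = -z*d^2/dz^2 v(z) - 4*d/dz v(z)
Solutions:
 v(z) = C1 + C2/z^3


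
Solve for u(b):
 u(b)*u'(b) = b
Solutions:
 u(b) = -sqrt(C1 + b^2)
 u(b) = sqrt(C1 + b^2)


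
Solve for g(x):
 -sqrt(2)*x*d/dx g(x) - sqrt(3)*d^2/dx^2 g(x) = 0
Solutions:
 g(x) = C1 + C2*erf(6^(3/4)*x/6)


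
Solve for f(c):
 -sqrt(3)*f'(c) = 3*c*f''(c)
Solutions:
 f(c) = C1 + C2*c^(1 - sqrt(3)/3)


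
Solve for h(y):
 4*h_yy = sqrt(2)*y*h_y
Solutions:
 h(y) = C1 + C2*erfi(2^(3/4)*y/4)


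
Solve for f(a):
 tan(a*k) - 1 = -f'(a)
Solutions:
 f(a) = C1 + a - Piecewise((-log(cos(a*k))/k, Ne(k, 0)), (0, True))


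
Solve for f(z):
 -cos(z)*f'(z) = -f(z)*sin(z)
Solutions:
 f(z) = C1/cos(z)


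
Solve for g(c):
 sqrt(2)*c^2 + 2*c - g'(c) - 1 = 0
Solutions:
 g(c) = C1 + sqrt(2)*c^3/3 + c^2 - c


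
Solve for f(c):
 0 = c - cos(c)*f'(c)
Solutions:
 f(c) = C1 + Integral(c/cos(c), c)


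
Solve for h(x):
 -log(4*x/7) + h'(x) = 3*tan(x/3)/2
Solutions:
 h(x) = C1 + x*log(x) - x*log(7) - x + 2*x*log(2) - 9*log(cos(x/3))/2


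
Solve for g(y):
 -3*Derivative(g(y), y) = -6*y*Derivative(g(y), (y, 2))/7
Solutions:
 g(y) = C1 + C2*y^(9/2)


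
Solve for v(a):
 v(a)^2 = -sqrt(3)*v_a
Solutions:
 v(a) = 3/(C1 + sqrt(3)*a)


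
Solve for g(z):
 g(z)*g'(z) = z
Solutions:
 g(z) = -sqrt(C1 + z^2)
 g(z) = sqrt(C1 + z^2)


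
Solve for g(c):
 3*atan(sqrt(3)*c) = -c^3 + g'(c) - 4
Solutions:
 g(c) = C1 + c^4/4 + 3*c*atan(sqrt(3)*c) + 4*c - sqrt(3)*log(3*c^2 + 1)/2


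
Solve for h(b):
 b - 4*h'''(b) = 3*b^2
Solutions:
 h(b) = C1 + C2*b + C3*b^2 - b^5/80 + b^4/96


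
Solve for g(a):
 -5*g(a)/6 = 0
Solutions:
 g(a) = 0


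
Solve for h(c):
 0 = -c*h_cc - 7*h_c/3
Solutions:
 h(c) = C1 + C2/c^(4/3)


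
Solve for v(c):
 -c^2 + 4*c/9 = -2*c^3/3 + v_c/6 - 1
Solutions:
 v(c) = C1 + c^4 - 2*c^3 + 4*c^2/3 + 6*c


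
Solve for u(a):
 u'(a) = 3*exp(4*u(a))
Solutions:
 u(a) = log(-(-1/(C1 + 12*a))^(1/4))
 u(a) = log(-1/(C1 + 12*a))/4
 u(a) = log(-I*(-1/(C1 + 12*a))^(1/4))
 u(a) = log(I*(-1/(C1 + 12*a))^(1/4))


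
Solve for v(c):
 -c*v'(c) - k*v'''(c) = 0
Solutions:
 v(c) = C1 + Integral(C2*airyai(c*(-1/k)^(1/3)) + C3*airybi(c*(-1/k)^(1/3)), c)


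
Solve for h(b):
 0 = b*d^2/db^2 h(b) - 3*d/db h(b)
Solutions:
 h(b) = C1 + C2*b^4


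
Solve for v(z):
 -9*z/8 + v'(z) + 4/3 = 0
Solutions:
 v(z) = C1 + 9*z^2/16 - 4*z/3


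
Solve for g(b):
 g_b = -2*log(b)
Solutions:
 g(b) = C1 - 2*b*log(b) + 2*b


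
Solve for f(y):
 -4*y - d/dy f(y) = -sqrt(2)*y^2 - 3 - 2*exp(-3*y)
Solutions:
 f(y) = C1 + sqrt(2)*y^3/3 - 2*y^2 + 3*y - 2*exp(-3*y)/3


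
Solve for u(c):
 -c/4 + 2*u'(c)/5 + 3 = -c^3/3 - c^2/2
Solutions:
 u(c) = C1 - 5*c^4/24 - 5*c^3/12 + 5*c^2/16 - 15*c/2


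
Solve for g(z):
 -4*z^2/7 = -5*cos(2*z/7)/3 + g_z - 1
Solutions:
 g(z) = C1 - 4*z^3/21 + z + 35*sin(2*z/7)/6


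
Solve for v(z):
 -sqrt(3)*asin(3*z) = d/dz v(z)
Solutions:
 v(z) = C1 - sqrt(3)*(z*asin(3*z) + sqrt(1 - 9*z^2)/3)


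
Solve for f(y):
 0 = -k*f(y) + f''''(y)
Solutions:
 f(y) = C1*exp(-k^(1/4)*y) + C2*exp(k^(1/4)*y) + C3*exp(-I*k^(1/4)*y) + C4*exp(I*k^(1/4)*y)


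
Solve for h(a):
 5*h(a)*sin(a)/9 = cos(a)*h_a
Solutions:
 h(a) = C1/cos(a)^(5/9)


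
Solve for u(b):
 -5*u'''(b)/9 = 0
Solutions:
 u(b) = C1 + C2*b + C3*b^2


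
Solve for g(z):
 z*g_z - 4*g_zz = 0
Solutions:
 g(z) = C1 + C2*erfi(sqrt(2)*z/4)


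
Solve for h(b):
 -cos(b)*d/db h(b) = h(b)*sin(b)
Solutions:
 h(b) = C1*cos(b)


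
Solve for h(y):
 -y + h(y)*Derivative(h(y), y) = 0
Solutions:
 h(y) = -sqrt(C1 + y^2)
 h(y) = sqrt(C1 + y^2)


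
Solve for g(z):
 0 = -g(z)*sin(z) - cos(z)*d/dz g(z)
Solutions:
 g(z) = C1*cos(z)


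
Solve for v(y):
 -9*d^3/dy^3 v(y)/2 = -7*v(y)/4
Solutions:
 v(y) = C3*exp(84^(1/3)*y/6) + (C1*sin(28^(1/3)*3^(5/6)*y/12) + C2*cos(28^(1/3)*3^(5/6)*y/12))*exp(-84^(1/3)*y/12)


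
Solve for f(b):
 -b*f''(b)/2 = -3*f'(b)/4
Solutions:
 f(b) = C1 + C2*b^(5/2)


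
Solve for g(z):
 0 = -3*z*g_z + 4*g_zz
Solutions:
 g(z) = C1 + C2*erfi(sqrt(6)*z/4)


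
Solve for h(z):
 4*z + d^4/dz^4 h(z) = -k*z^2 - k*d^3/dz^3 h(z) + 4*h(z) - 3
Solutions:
 h(z) = C1*exp(z*(-3*k - sqrt(3)*sqrt(3*k^2 + 4*6^(1/3)*(-9*k^2 + sqrt(3)*sqrt(27*k^4 + 1024))^(1/3) - 32*6^(2/3)/(-9*k^2 + sqrt(3)*sqrt(27*k^4 + 1024))^(1/3)) + sqrt(6)*sqrt(3*sqrt(3)*k^3/sqrt(3*k^2 + 4*6^(1/3)*(-9*k^2 + sqrt(3)*sqrt(27*k^4 + 1024))^(1/3) - 32*6^(2/3)/(-9*k^2 + sqrt(3)*sqrt(27*k^4 + 1024))^(1/3)) + 3*k^2 - 2*6^(1/3)*(-9*k^2 + sqrt(3)*sqrt(27*k^4 + 1024))^(1/3) + 16*6^(2/3)/(-9*k^2 + sqrt(3)*sqrt(27*k^4 + 1024))^(1/3)))/12) + C2*exp(z*(-3*k + sqrt(3)*sqrt(3*k^2 + 4*6^(1/3)*(-9*k^2 + sqrt(3)*sqrt(27*k^4 + 1024))^(1/3) - 32*6^(2/3)/(-9*k^2 + sqrt(3)*sqrt(27*k^4 + 1024))^(1/3)) - sqrt(6)*sqrt(-3*sqrt(3)*k^3/sqrt(3*k^2 + 4*6^(1/3)*(-9*k^2 + sqrt(3)*sqrt(27*k^4 + 1024))^(1/3) - 32*6^(2/3)/(-9*k^2 + sqrt(3)*sqrt(27*k^4 + 1024))^(1/3)) + 3*k^2 - 2*6^(1/3)*(-9*k^2 + sqrt(3)*sqrt(27*k^4 + 1024))^(1/3) + 16*6^(2/3)/(-9*k^2 + sqrt(3)*sqrt(27*k^4 + 1024))^(1/3)))/12) + C3*exp(z*(-3*k + sqrt(3)*sqrt(3*k^2 + 4*6^(1/3)*(-9*k^2 + sqrt(3)*sqrt(27*k^4 + 1024))^(1/3) - 32*6^(2/3)/(-9*k^2 + sqrt(3)*sqrt(27*k^4 + 1024))^(1/3)) + sqrt(6)*sqrt(-3*sqrt(3)*k^3/sqrt(3*k^2 + 4*6^(1/3)*(-9*k^2 + sqrt(3)*sqrt(27*k^4 + 1024))^(1/3) - 32*6^(2/3)/(-9*k^2 + sqrt(3)*sqrt(27*k^4 + 1024))^(1/3)) + 3*k^2 - 2*6^(1/3)*(-9*k^2 + sqrt(3)*sqrt(27*k^4 + 1024))^(1/3) + 16*6^(2/3)/(-9*k^2 + sqrt(3)*sqrt(27*k^4 + 1024))^(1/3)))/12) + C4*exp(-z*(3*k + sqrt(3)*sqrt(3*k^2 + 4*6^(1/3)*(-9*k^2 + sqrt(3)*sqrt(27*k^4 + 1024))^(1/3) - 32*6^(2/3)/(-9*k^2 + sqrt(3)*sqrt(27*k^4 + 1024))^(1/3)) + sqrt(6)*sqrt(3*sqrt(3)*k^3/sqrt(3*k^2 + 4*6^(1/3)*(-9*k^2 + sqrt(3)*sqrt(27*k^4 + 1024))^(1/3) - 32*6^(2/3)/(-9*k^2 + sqrt(3)*sqrt(27*k^4 + 1024))^(1/3)) + 3*k^2 - 2*6^(1/3)*(-9*k^2 + sqrt(3)*sqrt(27*k^4 + 1024))^(1/3) + 16*6^(2/3)/(-9*k^2 + sqrt(3)*sqrt(27*k^4 + 1024))^(1/3)))/12) + k*z^2/4 + z + 3/4


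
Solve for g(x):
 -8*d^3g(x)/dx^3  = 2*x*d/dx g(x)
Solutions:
 g(x) = C1 + Integral(C2*airyai(-2^(1/3)*x/2) + C3*airybi(-2^(1/3)*x/2), x)


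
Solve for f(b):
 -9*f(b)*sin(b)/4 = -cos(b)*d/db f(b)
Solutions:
 f(b) = C1/cos(b)^(9/4)


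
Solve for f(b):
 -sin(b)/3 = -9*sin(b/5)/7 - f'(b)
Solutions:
 f(b) = C1 + 45*cos(b/5)/7 - cos(b)/3


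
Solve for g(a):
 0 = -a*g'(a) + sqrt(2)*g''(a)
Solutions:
 g(a) = C1 + C2*erfi(2^(1/4)*a/2)


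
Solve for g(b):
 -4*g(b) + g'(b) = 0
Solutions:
 g(b) = C1*exp(4*b)


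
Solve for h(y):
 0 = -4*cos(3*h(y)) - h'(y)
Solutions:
 h(y) = -asin((C1 + exp(24*y))/(C1 - exp(24*y)))/3 + pi/3
 h(y) = asin((C1 + exp(24*y))/(C1 - exp(24*y)))/3


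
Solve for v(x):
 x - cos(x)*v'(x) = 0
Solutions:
 v(x) = C1 + Integral(x/cos(x), x)


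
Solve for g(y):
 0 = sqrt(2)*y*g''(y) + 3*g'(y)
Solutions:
 g(y) = C1 + C2*y^(1 - 3*sqrt(2)/2)


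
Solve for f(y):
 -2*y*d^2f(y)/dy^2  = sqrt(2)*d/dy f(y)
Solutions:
 f(y) = C1 + C2*y^(1 - sqrt(2)/2)


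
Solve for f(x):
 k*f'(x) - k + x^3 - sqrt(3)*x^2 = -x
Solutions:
 f(x) = C1 + x - x^4/(4*k) + sqrt(3)*x^3/(3*k) - x^2/(2*k)


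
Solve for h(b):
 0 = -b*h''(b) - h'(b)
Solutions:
 h(b) = C1 + C2*log(b)


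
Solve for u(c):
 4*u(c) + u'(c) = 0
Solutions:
 u(c) = C1*exp(-4*c)


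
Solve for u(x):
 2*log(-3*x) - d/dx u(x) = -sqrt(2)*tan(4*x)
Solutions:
 u(x) = C1 + 2*x*log(-x) - 2*x + 2*x*log(3) - sqrt(2)*log(cos(4*x))/4


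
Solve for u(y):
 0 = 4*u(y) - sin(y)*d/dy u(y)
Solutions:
 u(y) = C1*(cos(y)^2 - 2*cos(y) + 1)/(cos(y)^2 + 2*cos(y) + 1)


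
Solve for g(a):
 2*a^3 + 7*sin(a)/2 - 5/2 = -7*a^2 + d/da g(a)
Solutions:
 g(a) = C1 + a^4/2 + 7*a^3/3 - 5*a/2 - 7*cos(a)/2


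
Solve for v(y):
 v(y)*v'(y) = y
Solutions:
 v(y) = -sqrt(C1 + y^2)
 v(y) = sqrt(C1 + y^2)


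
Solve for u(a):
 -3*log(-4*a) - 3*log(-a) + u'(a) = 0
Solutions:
 u(a) = C1 + 6*a*log(-a) + 6*a*(-1 + log(2))


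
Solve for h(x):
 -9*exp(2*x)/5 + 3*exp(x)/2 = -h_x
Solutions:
 h(x) = C1 + 9*exp(2*x)/10 - 3*exp(x)/2


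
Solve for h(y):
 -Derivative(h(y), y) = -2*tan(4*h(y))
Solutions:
 h(y) = -asin(C1*exp(8*y))/4 + pi/4
 h(y) = asin(C1*exp(8*y))/4


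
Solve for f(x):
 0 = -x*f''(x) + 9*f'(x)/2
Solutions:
 f(x) = C1 + C2*x^(11/2)


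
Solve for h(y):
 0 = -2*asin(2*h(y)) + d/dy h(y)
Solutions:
 Integral(1/asin(2*_y), (_y, h(y))) = C1 + 2*y


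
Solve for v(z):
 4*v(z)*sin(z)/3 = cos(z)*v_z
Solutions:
 v(z) = C1/cos(z)^(4/3)


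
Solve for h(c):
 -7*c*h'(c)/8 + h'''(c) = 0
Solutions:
 h(c) = C1 + Integral(C2*airyai(7^(1/3)*c/2) + C3*airybi(7^(1/3)*c/2), c)


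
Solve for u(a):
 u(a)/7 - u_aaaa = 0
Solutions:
 u(a) = C1*exp(-7^(3/4)*a/7) + C2*exp(7^(3/4)*a/7) + C3*sin(7^(3/4)*a/7) + C4*cos(7^(3/4)*a/7)


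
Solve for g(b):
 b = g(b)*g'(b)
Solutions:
 g(b) = -sqrt(C1 + b^2)
 g(b) = sqrt(C1 + b^2)


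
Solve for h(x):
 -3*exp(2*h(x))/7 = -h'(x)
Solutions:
 h(x) = log(-1/(C1 + 3*x))/2 - log(2) + log(14)/2
 h(x) = log(-sqrt(-1/(C1 + 3*x))) - log(2) + log(14)/2


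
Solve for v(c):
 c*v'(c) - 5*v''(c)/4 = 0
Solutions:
 v(c) = C1 + C2*erfi(sqrt(10)*c/5)


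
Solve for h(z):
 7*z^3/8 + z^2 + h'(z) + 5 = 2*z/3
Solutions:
 h(z) = C1 - 7*z^4/32 - z^3/3 + z^2/3 - 5*z


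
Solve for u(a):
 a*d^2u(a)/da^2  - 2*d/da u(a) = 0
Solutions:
 u(a) = C1 + C2*a^3


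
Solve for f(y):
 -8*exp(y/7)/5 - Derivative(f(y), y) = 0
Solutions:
 f(y) = C1 - 56*exp(y/7)/5


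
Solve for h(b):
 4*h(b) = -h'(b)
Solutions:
 h(b) = C1*exp(-4*b)


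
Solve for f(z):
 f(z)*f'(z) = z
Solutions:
 f(z) = -sqrt(C1 + z^2)
 f(z) = sqrt(C1 + z^2)


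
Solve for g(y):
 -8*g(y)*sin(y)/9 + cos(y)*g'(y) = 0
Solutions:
 g(y) = C1/cos(y)^(8/9)


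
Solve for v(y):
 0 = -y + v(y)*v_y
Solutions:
 v(y) = -sqrt(C1 + y^2)
 v(y) = sqrt(C1 + y^2)


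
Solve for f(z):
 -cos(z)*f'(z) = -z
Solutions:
 f(z) = C1 + Integral(z/cos(z), z)


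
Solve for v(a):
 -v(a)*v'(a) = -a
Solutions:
 v(a) = -sqrt(C1 + a^2)
 v(a) = sqrt(C1 + a^2)


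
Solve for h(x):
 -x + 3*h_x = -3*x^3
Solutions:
 h(x) = C1 - x^4/4 + x^2/6


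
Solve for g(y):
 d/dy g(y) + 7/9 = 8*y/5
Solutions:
 g(y) = C1 + 4*y^2/5 - 7*y/9


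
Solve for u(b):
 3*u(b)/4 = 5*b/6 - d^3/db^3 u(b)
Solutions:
 u(b) = C3*exp(-6^(1/3)*b/2) + 10*b/9 + (C1*sin(2^(1/3)*3^(5/6)*b/4) + C2*cos(2^(1/3)*3^(5/6)*b/4))*exp(6^(1/3)*b/4)


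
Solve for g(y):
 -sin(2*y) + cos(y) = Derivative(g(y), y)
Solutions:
 g(y) = C1 + sin(y) + cos(2*y)/2


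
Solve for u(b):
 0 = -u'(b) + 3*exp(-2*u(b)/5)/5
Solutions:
 u(b) = 5*log(-sqrt(C1 + 3*b)) - 5*log(5) + 5*log(2)/2
 u(b) = 5*log(C1 + 3*b)/2 - 5*log(5) + 5*log(2)/2


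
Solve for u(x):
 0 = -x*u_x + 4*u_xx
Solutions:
 u(x) = C1 + C2*erfi(sqrt(2)*x/4)


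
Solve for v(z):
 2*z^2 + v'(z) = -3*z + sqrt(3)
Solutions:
 v(z) = C1 - 2*z^3/3 - 3*z^2/2 + sqrt(3)*z


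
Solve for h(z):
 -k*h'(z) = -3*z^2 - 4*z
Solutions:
 h(z) = C1 + z^3/k + 2*z^2/k


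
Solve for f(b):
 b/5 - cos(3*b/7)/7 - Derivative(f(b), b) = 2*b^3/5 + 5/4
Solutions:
 f(b) = C1 - b^4/10 + b^2/10 - 5*b/4 - sin(3*b/7)/3


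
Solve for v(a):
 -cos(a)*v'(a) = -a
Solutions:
 v(a) = C1 + Integral(a/cos(a), a)


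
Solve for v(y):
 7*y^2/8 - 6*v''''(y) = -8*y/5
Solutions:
 v(y) = C1 + C2*y + C3*y^2 + C4*y^3 + 7*y^6/17280 + y^5/450


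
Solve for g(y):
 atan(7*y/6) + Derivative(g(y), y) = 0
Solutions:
 g(y) = C1 - y*atan(7*y/6) + 3*log(49*y^2 + 36)/7


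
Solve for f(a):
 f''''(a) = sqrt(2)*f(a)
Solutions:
 f(a) = C1*exp(-2^(1/8)*a) + C2*exp(2^(1/8)*a) + C3*sin(2^(1/8)*a) + C4*cos(2^(1/8)*a)


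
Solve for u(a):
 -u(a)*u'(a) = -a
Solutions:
 u(a) = -sqrt(C1 + a^2)
 u(a) = sqrt(C1 + a^2)


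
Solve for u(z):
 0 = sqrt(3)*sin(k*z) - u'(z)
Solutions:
 u(z) = C1 - sqrt(3)*cos(k*z)/k


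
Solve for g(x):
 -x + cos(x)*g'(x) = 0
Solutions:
 g(x) = C1 + Integral(x/cos(x), x)


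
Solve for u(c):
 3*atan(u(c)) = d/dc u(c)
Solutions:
 Integral(1/atan(_y), (_y, u(c))) = C1 + 3*c


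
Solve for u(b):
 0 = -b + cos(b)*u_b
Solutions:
 u(b) = C1 + Integral(b/cos(b), b)


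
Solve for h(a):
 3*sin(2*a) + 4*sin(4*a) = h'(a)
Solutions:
 h(a) = C1 - 3*cos(2*a)/2 - cos(4*a)


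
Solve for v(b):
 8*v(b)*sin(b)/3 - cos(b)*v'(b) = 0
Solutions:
 v(b) = C1/cos(b)^(8/3)


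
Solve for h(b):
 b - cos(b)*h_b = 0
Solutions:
 h(b) = C1 + Integral(b/cos(b), b)


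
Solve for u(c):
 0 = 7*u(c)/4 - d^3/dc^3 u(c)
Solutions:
 u(c) = C3*exp(14^(1/3)*c/2) + (C1*sin(14^(1/3)*sqrt(3)*c/4) + C2*cos(14^(1/3)*sqrt(3)*c/4))*exp(-14^(1/3)*c/4)


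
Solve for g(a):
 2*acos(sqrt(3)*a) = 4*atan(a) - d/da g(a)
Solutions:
 g(a) = C1 - 2*a*acos(sqrt(3)*a) + 4*a*atan(a) + 2*sqrt(3)*sqrt(1 - 3*a^2)/3 - 2*log(a^2 + 1)


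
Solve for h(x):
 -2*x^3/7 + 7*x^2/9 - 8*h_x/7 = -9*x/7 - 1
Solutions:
 h(x) = C1 - x^4/16 + 49*x^3/216 + 9*x^2/16 + 7*x/8


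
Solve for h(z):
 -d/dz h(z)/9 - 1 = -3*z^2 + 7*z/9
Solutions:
 h(z) = C1 + 9*z^3 - 7*z^2/2 - 9*z


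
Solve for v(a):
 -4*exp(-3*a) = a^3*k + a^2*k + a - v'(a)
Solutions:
 v(a) = C1 + a^4*k/4 + a^3*k/3 + a^2/2 - 4*exp(-3*a)/3


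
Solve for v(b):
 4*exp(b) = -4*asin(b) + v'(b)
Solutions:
 v(b) = C1 + 4*b*asin(b) + 4*sqrt(1 - b^2) + 4*exp(b)


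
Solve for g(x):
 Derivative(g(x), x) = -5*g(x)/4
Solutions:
 g(x) = C1*exp(-5*x/4)


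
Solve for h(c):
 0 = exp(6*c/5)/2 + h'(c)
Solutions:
 h(c) = C1 - 5*exp(6*c/5)/12


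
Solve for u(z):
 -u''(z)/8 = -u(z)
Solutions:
 u(z) = C1*exp(-2*sqrt(2)*z) + C2*exp(2*sqrt(2)*z)


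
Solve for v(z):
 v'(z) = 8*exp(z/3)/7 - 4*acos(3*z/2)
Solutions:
 v(z) = C1 - 4*z*acos(3*z/2) + 4*sqrt(4 - 9*z^2)/3 + 24*exp(z/3)/7


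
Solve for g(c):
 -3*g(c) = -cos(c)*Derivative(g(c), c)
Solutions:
 g(c) = C1*(sin(c) + 1)^(3/2)/(sin(c) - 1)^(3/2)


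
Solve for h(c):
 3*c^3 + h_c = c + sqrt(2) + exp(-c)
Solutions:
 h(c) = C1 - 3*c^4/4 + c^2/2 + sqrt(2)*c - exp(-c)


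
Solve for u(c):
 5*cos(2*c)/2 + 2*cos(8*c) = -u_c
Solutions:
 u(c) = C1 - 5*sin(2*c)/4 - sin(8*c)/4


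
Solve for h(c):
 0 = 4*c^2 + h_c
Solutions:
 h(c) = C1 - 4*c^3/3


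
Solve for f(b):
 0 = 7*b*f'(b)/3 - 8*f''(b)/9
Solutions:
 f(b) = C1 + C2*erfi(sqrt(21)*b/4)


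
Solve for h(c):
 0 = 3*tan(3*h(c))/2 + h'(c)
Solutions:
 h(c) = -asin(C1*exp(-9*c/2))/3 + pi/3
 h(c) = asin(C1*exp(-9*c/2))/3


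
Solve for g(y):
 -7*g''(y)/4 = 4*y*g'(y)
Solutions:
 g(y) = C1 + C2*erf(2*sqrt(14)*y/7)


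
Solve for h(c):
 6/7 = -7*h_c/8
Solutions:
 h(c) = C1 - 48*c/49


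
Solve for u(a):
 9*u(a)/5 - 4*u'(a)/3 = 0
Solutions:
 u(a) = C1*exp(27*a/20)


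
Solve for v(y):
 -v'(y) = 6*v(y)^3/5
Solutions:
 v(y) = -sqrt(10)*sqrt(-1/(C1 - 6*y))/2
 v(y) = sqrt(10)*sqrt(-1/(C1 - 6*y))/2


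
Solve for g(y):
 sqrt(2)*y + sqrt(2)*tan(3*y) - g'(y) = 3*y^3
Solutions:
 g(y) = C1 - 3*y^4/4 + sqrt(2)*y^2/2 - sqrt(2)*log(cos(3*y))/3


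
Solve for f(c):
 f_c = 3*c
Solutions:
 f(c) = C1 + 3*c^2/2


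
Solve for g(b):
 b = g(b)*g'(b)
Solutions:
 g(b) = -sqrt(C1 + b^2)
 g(b) = sqrt(C1 + b^2)


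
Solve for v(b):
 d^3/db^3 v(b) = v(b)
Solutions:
 v(b) = C3*exp(b) + (C1*sin(sqrt(3)*b/2) + C2*cos(sqrt(3)*b/2))*exp(-b/2)


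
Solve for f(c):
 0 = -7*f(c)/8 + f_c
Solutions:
 f(c) = C1*exp(7*c/8)


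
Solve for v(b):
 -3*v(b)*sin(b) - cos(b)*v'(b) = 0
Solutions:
 v(b) = C1*cos(b)^3


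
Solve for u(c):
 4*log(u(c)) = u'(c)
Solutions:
 li(u(c)) = C1 + 4*c


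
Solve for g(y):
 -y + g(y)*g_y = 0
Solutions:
 g(y) = -sqrt(C1 + y^2)
 g(y) = sqrt(C1 + y^2)


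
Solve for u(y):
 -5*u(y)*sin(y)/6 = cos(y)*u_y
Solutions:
 u(y) = C1*cos(y)^(5/6)


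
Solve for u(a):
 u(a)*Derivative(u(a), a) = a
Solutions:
 u(a) = -sqrt(C1 + a^2)
 u(a) = sqrt(C1 + a^2)


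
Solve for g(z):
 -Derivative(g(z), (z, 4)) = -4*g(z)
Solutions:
 g(z) = C1*exp(-sqrt(2)*z) + C2*exp(sqrt(2)*z) + C3*sin(sqrt(2)*z) + C4*cos(sqrt(2)*z)


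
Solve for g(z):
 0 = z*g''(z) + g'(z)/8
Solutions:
 g(z) = C1 + C2*z^(7/8)


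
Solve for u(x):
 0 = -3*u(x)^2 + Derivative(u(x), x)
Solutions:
 u(x) = -1/(C1 + 3*x)


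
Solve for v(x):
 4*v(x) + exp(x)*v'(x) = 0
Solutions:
 v(x) = C1*exp(4*exp(-x))


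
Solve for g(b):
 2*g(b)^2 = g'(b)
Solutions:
 g(b) = -1/(C1 + 2*b)


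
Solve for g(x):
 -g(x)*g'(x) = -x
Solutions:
 g(x) = -sqrt(C1 + x^2)
 g(x) = sqrt(C1 + x^2)


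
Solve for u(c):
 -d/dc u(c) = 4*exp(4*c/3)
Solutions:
 u(c) = C1 - 3*exp(4*c/3)


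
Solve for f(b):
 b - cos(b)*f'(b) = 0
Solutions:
 f(b) = C1 + Integral(b/cos(b), b)


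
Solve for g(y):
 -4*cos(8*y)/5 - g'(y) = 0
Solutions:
 g(y) = C1 - sin(8*y)/10


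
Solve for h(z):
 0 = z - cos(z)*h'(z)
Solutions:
 h(z) = C1 + Integral(z/cos(z), z)


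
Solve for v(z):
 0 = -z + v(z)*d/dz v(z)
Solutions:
 v(z) = -sqrt(C1 + z^2)
 v(z) = sqrt(C1 + z^2)


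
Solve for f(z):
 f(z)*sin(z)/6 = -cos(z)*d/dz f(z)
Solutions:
 f(z) = C1*cos(z)^(1/6)


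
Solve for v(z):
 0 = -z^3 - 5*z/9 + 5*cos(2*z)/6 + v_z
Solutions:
 v(z) = C1 + z^4/4 + 5*z^2/18 - 5*sin(2*z)/12


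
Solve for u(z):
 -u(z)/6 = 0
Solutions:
 u(z) = 0


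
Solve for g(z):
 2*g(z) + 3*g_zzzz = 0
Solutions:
 g(z) = (C1*sin(6^(3/4)*z/6) + C2*cos(6^(3/4)*z/6))*exp(-6^(3/4)*z/6) + (C3*sin(6^(3/4)*z/6) + C4*cos(6^(3/4)*z/6))*exp(6^(3/4)*z/6)


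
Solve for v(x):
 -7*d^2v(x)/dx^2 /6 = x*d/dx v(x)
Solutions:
 v(x) = C1 + C2*erf(sqrt(21)*x/7)


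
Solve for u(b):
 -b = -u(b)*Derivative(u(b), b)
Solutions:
 u(b) = -sqrt(C1 + b^2)
 u(b) = sqrt(C1 + b^2)


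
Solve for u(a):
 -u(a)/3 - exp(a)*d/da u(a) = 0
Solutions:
 u(a) = C1*exp(exp(-a)/3)


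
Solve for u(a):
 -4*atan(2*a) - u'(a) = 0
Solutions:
 u(a) = C1 - 4*a*atan(2*a) + log(4*a^2 + 1)


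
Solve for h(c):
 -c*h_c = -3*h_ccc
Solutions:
 h(c) = C1 + Integral(C2*airyai(3^(2/3)*c/3) + C3*airybi(3^(2/3)*c/3), c)


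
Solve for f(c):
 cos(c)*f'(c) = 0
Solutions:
 f(c) = C1


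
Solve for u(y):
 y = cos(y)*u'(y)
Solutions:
 u(y) = C1 + Integral(y/cos(y), y)


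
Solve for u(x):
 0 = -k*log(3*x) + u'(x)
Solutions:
 u(x) = C1 + k*x*log(x) - k*x + k*x*log(3)


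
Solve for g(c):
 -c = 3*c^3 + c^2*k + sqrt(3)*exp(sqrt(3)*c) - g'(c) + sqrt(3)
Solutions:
 g(c) = C1 + 3*c^4/4 + c^3*k/3 + c^2/2 + sqrt(3)*c + exp(sqrt(3)*c)


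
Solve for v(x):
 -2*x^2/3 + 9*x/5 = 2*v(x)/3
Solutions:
 v(x) = x*(27 - 10*x)/10


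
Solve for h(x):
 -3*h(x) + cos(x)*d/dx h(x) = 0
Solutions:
 h(x) = C1*(sin(x) + 1)^(3/2)/(sin(x) - 1)^(3/2)


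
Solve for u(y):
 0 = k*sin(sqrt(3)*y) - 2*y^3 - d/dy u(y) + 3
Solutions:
 u(y) = C1 - sqrt(3)*k*cos(sqrt(3)*y)/3 - y^4/2 + 3*y


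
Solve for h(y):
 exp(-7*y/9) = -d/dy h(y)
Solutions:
 h(y) = C1 + 9*exp(-7*y/9)/7


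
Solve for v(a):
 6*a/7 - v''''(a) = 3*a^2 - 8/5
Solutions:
 v(a) = C1 + C2*a + C3*a^2 + C4*a^3 - a^6/120 + a^5/140 + a^4/15


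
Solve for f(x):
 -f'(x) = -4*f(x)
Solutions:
 f(x) = C1*exp(4*x)


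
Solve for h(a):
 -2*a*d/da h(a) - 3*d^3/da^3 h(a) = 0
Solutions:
 h(a) = C1 + Integral(C2*airyai(-2^(1/3)*3^(2/3)*a/3) + C3*airybi(-2^(1/3)*3^(2/3)*a/3), a)


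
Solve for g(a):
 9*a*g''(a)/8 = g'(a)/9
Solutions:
 g(a) = C1 + C2*a^(89/81)


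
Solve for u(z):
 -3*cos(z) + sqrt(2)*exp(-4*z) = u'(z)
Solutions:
 u(z) = C1 - 3*sin(z) - sqrt(2)*exp(-4*z)/4


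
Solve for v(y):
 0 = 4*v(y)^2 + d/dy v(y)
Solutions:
 v(y) = 1/(C1 + 4*y)


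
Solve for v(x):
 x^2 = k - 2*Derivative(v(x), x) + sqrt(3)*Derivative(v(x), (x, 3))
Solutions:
 v(x) = C1 + C2*exp(-sqrt(2)*3^(3/4)*x/3) + C3*exp(sqrt(2)*3^(3/4)*x/3) + k*x/2 - x^3/6 - sqrt(3)*x/2


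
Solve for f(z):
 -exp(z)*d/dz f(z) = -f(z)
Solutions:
 f(z) = C1*exp(-exp(-z))


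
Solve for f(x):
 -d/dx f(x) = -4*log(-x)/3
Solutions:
 f(x) = C1 + 4*x*log(-x)/3 - 4*x/3


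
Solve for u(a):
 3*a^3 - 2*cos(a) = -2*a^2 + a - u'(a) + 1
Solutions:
 u(a) = C1 - 3*a^4/4 - 2*a^3/3 + a^2/2 + a + 2*sin(a)


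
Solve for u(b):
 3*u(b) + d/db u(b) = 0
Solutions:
 u(b) = C1*exp(-3*b)


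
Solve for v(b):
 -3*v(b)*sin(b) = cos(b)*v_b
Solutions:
 v(b) = C1*cos(b)^3


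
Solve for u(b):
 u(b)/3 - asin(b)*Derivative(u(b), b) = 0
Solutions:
 u(b) = C1*exp(Integral(1/asin(b), b)/3)


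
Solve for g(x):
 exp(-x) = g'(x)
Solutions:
 g(x) = C1 - exp(-x)


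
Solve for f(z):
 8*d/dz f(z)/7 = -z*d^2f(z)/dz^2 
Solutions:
 f(z) = C1 + C2/z^(1/7)


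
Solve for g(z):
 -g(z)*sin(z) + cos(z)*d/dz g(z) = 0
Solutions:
 g(z) = C1/cos(z)


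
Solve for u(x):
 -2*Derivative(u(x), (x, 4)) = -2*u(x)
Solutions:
 u(x) = C1*exp(-x) + C2*exp(x) + C3*sin(x) + C4*cos(x)


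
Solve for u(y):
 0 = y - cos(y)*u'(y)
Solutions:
 u(y) = C1 + Integral(y/cos(y), y)


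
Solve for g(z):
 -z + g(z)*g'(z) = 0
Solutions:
 g(z) = -sqrt(C1 + z^2)
 g(z) = sqrt(C1 + z^2)


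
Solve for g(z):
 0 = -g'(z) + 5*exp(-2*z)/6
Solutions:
 g(z) = C1 - 5*exp(-2*z)/12


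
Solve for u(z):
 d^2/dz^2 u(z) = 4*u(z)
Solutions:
 u(z) = C1*exp(-2*z) + C2*exp(2*z)


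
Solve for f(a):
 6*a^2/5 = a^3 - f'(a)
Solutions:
 f(a) = C1 + a^4/4 - 2*a^3/5


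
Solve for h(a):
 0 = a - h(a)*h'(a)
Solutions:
 h(a) = -sqrt(C1 + a^2)
 h(a) = sqrt(C1 + a^2)


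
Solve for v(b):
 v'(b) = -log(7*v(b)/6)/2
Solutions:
 -2*Integral(1/(-log(_y) - log(7) + log(6)), (_y, v(b))) = C1 - b


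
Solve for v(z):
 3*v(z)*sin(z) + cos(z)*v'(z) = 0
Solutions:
 v(z) = C1*cos(z)^3


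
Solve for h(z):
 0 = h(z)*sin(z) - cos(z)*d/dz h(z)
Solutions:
 h(z) = C1/cos(z)


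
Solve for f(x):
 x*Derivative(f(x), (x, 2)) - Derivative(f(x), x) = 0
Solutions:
 f(x) = C1 + C2*x^2


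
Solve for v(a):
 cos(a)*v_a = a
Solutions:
 v(a) = C1 + Integral(a/cos(a), a)


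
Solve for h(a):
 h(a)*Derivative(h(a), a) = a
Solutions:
 h(a) = -sqrt(C1 + a^2)
 h(a) = sqrt(C1 + a^2)


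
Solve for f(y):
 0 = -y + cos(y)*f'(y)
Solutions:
 f(y) = C1 + Integral(y/cos(y), y)


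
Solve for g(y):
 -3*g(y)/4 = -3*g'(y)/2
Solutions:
 g(y) = C1*exp(y/2)


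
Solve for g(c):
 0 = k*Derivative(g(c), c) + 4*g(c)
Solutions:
 g(c) = C1*exp(-4*c/k)


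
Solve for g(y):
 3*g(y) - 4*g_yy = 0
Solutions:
 g(y) = C1*exp(-sqrt(3)*y/2) + C2*exp(sqrt(3)*y/2)


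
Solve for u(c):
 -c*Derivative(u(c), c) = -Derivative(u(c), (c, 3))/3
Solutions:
 u(c) = C1 + Integral(C2*airyai(3^(1/3)*c) + C3*airybi(3^(1/3)*c), c)


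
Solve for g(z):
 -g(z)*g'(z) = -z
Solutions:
 g(z) = -sqrt(C1 + z^2)
 g(z) = sqrt(C1 + z^2)


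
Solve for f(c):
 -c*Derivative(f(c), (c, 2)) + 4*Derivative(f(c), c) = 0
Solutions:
 f(c) = C1 + C2*c^5


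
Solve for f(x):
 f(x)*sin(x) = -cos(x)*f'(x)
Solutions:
 f(x) = C1*cos(x)


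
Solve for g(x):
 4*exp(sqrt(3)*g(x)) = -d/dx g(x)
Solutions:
 g(x) = sqrt(3)*(2*log(1/(C1 + 4*x)) - log(3))/6


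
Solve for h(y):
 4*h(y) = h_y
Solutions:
 h(y) = C1*exp(4*y)


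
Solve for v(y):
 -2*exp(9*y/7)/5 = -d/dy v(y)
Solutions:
 v(y) = C1 + 14*exp(9*y/7)/45


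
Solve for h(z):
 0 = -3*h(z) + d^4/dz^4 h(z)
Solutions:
 h(z) = C1*exp(-3^(1/4)*z) + C2*exp(3^(1/4)*z) + C3*sin(3^(1/4)*z) + C4*cos(3^(1/4)*z)


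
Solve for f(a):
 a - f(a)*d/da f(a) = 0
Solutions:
 f(a) = -sqrt(C1 + a^2)
 f(a) = sqrt(C1 + a^2)


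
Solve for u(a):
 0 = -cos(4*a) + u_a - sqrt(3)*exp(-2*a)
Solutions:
 u(a) = C1 + sin(4*a)/4 - sqrt(3)*exp(-2*a)/2


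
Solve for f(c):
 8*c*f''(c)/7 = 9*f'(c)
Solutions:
 f(c) = C1 + C2*c^(71/8)


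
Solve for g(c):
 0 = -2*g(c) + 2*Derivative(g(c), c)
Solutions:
 g(c) = C1*exp(c)


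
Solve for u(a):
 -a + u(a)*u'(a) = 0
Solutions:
 u(a) = -sqrt(C1 + a^2)
 u(a) = sqrt(C1 + a^2)


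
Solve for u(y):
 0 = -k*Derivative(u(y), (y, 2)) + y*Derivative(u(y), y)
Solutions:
 u(y) = C1 + C2*erf(sqrt(2)*y*sqrt(-1/k)/2)/sqrt(-1/k)


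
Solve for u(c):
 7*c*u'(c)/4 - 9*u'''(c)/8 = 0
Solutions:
 u(c) = C1 + Integral(C2*airyai(42^(1/3)*c/3) + C3*airybi(42^(1/3)*c/3), c)


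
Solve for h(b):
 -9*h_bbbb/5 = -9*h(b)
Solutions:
 h(b) = C1*exp(-5^(1/4)*b) + C2*exp(5^(1/4)*b) + C3*sin(5^(1/4)*b) + C4*cos(5^(1/4)*b)


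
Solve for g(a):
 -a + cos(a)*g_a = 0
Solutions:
 g(a) = C1 + Integral(a/cos(a), a)


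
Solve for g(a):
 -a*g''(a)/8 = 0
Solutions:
 g(a) = C1 + C2*a


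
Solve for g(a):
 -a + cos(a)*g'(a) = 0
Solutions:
 g(a) = C1 + Integral(a/cos(a), a)


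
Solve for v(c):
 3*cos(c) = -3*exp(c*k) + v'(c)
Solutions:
 v(c) = C1 + 3*sin(c) + 3*exp(c*k)/k


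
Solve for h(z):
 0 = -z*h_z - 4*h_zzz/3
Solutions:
 h(z) = C1 + Integral(C2*airyai(-6^(1/3)*z/2) + C3*airybi(-6^(1/3)*z/2), z)


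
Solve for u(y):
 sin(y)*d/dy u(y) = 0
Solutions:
 u(y) = C1


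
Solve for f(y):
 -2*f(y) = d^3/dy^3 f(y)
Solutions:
 f(y) = C3*exp(-2^(1/3)*y) + (C1*sin(2^(1/3)*sqrt(3)*y/2) + C2*cos(2^(1/3)*sqrt(3)*y/2))*exp(2^(1/3)*y/2)


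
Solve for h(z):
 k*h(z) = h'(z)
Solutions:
 h(z) = C1*exp(k*z)


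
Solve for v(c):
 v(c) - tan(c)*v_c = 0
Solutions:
 v(c) = C1*sin(c)


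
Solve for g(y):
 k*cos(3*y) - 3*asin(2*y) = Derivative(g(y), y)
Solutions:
 g(y) = C1 + k*sin(3*y)/3 - 3*y*asin(2*y) - 3*sqrt(1 - 4*y^2)/2


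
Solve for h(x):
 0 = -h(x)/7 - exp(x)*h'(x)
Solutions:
 h(x) = C1*exp(exp(-x)/7)


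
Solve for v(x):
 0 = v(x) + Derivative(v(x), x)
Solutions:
 v(x) = C1*exp(-x)


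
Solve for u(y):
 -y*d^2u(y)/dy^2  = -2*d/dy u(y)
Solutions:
 u(y) = C1 + C2*y^3


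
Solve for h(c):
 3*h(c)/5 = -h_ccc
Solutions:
 h(c) = C3*exp(-3^(1/3)*5^(2/3)*c/5) + (C1*sin(3^(5/6)*5^(2/3)*c/10) + C2*cos(3^(5/6)*5^(2/3)*c/10))*exp(3^(1/3)*5^(2/3)*c/10)


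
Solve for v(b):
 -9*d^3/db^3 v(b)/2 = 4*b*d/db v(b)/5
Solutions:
 v(b) = C1 + Integral(C2*airyai(-2*75^(1/3)*b/15) + C3*airybi(-2*75^(1/3)*b/15), b)


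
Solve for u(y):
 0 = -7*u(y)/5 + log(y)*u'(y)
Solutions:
 u(y) = C1*exp(7*li(y)/5)


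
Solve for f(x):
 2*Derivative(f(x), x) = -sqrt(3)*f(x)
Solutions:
 f(x) = C1*exp(-sqrt(3)*x/2)


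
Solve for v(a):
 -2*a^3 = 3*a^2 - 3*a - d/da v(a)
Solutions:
 v(a) = C1 + a^4/2 + a^3 - 3*a^2/2


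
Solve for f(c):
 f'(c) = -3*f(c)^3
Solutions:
 f(c) = -sqrt(2)*sqrt(-1/(C1 - 3*c))/2
 f(c) = sqrt(2)*sqrt(-1/(C1 - 3*c))/2


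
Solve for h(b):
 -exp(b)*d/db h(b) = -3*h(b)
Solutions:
 h(b) = C1*exp(-3*exp(-b))


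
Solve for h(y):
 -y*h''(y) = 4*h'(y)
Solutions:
 h(y) = C1 + C2/y^3


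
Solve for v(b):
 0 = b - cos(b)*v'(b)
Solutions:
 v(b) = C1 + Integral(b/cos(b), b)


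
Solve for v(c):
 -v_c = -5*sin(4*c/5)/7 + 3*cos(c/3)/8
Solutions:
 v(c) = C1 - 9*sin(c/3)/8 - 25*cos(4*c/5)/28


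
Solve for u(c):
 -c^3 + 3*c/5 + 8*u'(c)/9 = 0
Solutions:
 u(c) = C1 + 9*c^4/32 - 27*c^2/80


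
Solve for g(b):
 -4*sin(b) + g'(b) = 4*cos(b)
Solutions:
 g(b) = C1 - 4*sqrt(2)*cos(b + pi/4)


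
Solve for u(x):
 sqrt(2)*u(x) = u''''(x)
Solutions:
 u(x) = C1*exp(-2^(1/8)*x) + C2*exp(2^(1/8)*x) + C3*sin(2^(1/8)*x) + C4*cos(2^(1/8)*x)


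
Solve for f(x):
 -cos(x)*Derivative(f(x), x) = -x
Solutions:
 f(x) = C1 + Integral(x/cos(x), x)


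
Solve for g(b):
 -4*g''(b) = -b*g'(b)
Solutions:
 g(b) = C1 + C2*erfi(sqrt(2)*b/4)


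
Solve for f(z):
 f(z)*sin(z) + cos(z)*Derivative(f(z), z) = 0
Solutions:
 f(z) = C1*cos(z)


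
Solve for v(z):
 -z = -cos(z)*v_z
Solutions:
 v(z) = C1 + Integral(z/cos(z), z)


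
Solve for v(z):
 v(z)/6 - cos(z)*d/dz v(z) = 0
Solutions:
 v(z) = C1*(sin(z) + 1)^(1/12)/(sin(z) - 1)^(1/12)


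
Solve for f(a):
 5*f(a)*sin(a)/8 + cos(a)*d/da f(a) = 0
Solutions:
 f(a) = C1*cos(a)^(5/8)


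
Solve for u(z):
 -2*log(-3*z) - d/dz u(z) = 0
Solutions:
 u(z) = C1 - 2*z*log(-z) + 2*z*(1 - log(3))


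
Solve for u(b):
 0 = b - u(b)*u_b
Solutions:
 u(b) = -sqrt(C1 + b^2)
 u(b) = sqrt(C1 + b^2)


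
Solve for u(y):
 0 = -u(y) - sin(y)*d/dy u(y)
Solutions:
 u(y) = C1*sqrt(cos(y) + 1)/sqrt(cos(y) - 1)


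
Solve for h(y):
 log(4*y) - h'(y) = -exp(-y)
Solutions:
 h(y) = C1 + y*log(y) + y*(-1 + 2*log(2)) - exp(-y)


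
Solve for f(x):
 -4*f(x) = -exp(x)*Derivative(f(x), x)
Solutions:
 f(x) = C1*exp(-4*exp(-x))


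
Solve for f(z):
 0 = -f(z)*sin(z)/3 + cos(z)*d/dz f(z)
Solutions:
 f(z) = C1/cos(z)^(1/3)


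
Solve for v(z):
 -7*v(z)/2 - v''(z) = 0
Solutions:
 v(z) = C1*sin(sqrt(14)*z/2) + C2*cos(sqrt(14)*z/2)


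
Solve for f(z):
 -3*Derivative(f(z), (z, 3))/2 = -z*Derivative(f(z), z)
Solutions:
 f(z) = C1 + Integral(C2*airyai(2^(1/3)*3^(2/3)*z/3) + C3*airybi(2^(1/3)*3^(2/3)*z/3), z)


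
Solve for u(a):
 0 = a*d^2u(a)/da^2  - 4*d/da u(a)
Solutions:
 u(a) = C1 + C2*a^5


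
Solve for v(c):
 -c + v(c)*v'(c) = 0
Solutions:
 v(c) = -sqrt(C1 + c^2)
 v(c) = sqrt(C1 + c^2)


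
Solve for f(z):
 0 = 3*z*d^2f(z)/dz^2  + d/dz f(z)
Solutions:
 f(z) = C1 + C2*z^(2/3)


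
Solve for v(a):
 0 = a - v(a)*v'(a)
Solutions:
 v(a) = -sqrt(C1 + a^2)
 v(a) = sqrt(C1 + a^2)


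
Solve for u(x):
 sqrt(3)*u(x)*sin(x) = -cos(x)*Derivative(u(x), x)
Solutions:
 u(x) = C1*cos(x)^(sqrt(3))


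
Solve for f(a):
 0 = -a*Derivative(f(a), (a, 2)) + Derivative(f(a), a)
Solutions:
 f(a) = C1 + C2*a^2


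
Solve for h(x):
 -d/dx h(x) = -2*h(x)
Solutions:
 h(x) = C1*exp(2*x)


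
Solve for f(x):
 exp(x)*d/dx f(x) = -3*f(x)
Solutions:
 f(x) = C1*exp(3*exp(-x))


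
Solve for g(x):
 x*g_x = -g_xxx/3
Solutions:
 g(x) = C1 + Integral(C2*airyai(-3^(1/3)*x) + C3*airybi(-3^(1/3)*x), x)


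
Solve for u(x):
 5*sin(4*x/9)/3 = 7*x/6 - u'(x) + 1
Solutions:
 u(x) = C1 + 7*x^2/12 + x + 15*cos(4*x/9)/4


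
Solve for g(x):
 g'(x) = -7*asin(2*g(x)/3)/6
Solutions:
 Integral(1/asin(2*_y/3), (_y, g(x))) = C1 - 7*x/6


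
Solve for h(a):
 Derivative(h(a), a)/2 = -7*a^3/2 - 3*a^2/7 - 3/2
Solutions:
 h(a) = C1 - 7*a^4/4 - 2*a^3/7 - 3*a


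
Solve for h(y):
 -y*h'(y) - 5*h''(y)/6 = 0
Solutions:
 h(y) = C1 + C2*erf(sqrt(15)*y/5)


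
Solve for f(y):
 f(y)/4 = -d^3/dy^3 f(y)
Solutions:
 f(y) = C3*exp(-2^(1/3)*y/2) + (C1*sin(2^(1/3)*sqrt(3)*y/4) + C2*cos(2^(1/3)*sqrt(3)*y/4))*exp(2^(1/3)*y/4)


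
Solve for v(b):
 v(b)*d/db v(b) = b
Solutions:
 v(b) = -sqrt(C1 + b^2)
 v(b) = sqrt(C1 + b^2)


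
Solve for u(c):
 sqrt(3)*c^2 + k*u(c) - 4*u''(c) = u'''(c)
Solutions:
 u(c) = C1*exp(-c*((-27*k/2 + sqrt((128 - 27*k)^2 - 16384)/2 + 64)^(1/3) + 4 + 16/(-27*k/2 + sqrt((128 - 27*k)^2 - 16384)/2 + 64)^(1/3))/3) + C2*exp(c*((-27*k/2 + sqrt((128 - 27*k)^2 - 16384)/2 + 64)^(1/3) - sqrt(3)*I*(-27*k/2 + sqrt((128 - 27*k)^2 - 16384)/2 + 64)^(1/3) - 8 - 64/((-1 + sqrt(3)*I)*(-27*k/2 + sqrt((128 - 27*k)^2 - 16384)/2 + 64)^(1/3)))/6) + C3*exp(c*((-27*k/2 + sqrt((128 - 27*k)^2 - 16384)/2 + 64)^(1/3) + sqrt(3)*I*(-27*k/2 + sqrt((128 - 27*k)^2 - 16384)/2 + 64)^(1/3) - 8 + 64/((1 + sqrt(3)*I)*(-27*k/2 + sqrt((128 - 27*k)^2 - 16384)/2 + 64)^(1/3)))/6) - sqrt(3)*c^2/k - 8*sqrt(3)/k^2


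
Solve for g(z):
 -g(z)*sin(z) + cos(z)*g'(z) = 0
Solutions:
 g(z) = C1/cos(z)


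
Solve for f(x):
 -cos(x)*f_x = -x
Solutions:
 f(x) = C1 + Integral(x/cos(x), x)


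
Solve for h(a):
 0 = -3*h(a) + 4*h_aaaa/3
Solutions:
 h(a) = C1*exp(-sqrt(6)*a/2) + C2*exp(sqrt(6)*a/2) + C3*sin(sqrt(6)*a/2) + C4*cos(sqrt(6)*a/2)


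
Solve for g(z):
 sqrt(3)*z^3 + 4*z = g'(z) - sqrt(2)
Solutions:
 g(z) = C1 + sqrt(3)*z^4/4 + 2*z^2 + sqrt(2)*z


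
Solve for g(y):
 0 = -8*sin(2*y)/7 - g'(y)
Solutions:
 g(y) = C1 + 4*cos(2*y)/7


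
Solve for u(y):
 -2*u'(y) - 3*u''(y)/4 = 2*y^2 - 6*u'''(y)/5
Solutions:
 u(y) = C1 + C2*exp(y*(15 - sqrt(4065))/48) + C3*exp(y*(15 + sqrt(4065))/48) - y^3/3 + 3*y^2/8 - 237*y/160


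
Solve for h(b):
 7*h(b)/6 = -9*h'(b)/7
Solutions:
 h(b) = C1*exp(-49*b/54)


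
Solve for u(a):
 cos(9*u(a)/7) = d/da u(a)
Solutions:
 -a - 7*log(sin(9*u(a)/7) - 1)/18 + 7*log(sin(9*u(a)/7) + 1)/18 = C1


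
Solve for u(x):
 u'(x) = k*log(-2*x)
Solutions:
 u(x) = C1 + k*x*log(-x) + k*x*(-1 + log(2))


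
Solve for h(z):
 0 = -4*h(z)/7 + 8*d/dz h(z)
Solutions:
 h(z) = C1*exp(z/14)


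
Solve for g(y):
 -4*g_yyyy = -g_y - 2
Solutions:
 g(y) = C1 + C4*exp(2^(1/3)*y/2) - 2*y + (C2*sin(2^(1/3)*sqrt(3)*y/4) + C3*cos(2^(1/3)*sqrt(3)*y/4))*exp(-2^(1/3)*y/4)


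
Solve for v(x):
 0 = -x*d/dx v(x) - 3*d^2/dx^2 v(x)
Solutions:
 v(x) = C1 + C2*erf(sqrt(6)*x/6)


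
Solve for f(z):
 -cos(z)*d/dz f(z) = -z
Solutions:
 f(z) = C1 + Integral(z/cos(z), z)


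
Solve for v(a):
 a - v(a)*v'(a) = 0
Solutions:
 v(a) = -sqrt(C1 + a^2)
 v(a) = sqrt(C1 + a^2)


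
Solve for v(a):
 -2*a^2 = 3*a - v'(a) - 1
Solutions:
 v(a) = C1 + 2*a^3/3 + 3*a^2/2 - a


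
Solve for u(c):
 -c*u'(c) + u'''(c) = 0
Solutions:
 u(c) = C1 + Integral(C2*airyai(c) + C3*airybi(c), c)


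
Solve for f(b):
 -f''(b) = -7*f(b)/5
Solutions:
 f(b) = C1*exp(-sqrt(35)*b/5) + C2*exp(sqrt(35)*b/5)


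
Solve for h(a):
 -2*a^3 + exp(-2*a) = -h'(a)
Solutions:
 h(a) = C1 + a^4/2 + exp(-2*a)/2


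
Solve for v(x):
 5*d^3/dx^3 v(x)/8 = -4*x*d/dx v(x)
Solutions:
 v(x) = C1 + Integral(C2*airyai(-2*10^(2/3)*x/5) + C3*airybi(-2*10^(2/3)*x/5), x)


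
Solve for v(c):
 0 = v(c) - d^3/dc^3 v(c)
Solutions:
 v(c) = C3*exp(c) + (C1*sin(sqrt(3)*c/2) + C2*cos(sqrt(3)*c/2))*exp(-c/2)


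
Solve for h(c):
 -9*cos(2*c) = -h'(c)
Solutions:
 h(c) = C1 + 9*sin(2*c)/2


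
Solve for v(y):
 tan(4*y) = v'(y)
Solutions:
 v(y) = C1 - log(cos(4*y))/4


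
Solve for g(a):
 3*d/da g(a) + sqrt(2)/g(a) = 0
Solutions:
 g(a) = -sqrt(C1 - 6*sqrt(2)*a)/3
 g(a) = sqrt(C1 - 6*sqrt(2)*a)/3


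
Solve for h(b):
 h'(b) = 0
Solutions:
 h(b) = C1


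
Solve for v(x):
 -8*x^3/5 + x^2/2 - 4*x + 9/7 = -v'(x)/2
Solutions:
 v(x) = C1 + 4*x^4/5 - x^3/3 + 4*x^2 - 18*x/7


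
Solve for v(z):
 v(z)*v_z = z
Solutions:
 v(z) = -sqrt(C1 + z^2)
 v(z) = sqrt(C1 + z^2)


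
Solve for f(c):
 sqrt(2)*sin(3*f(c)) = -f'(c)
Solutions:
 f(c) = -acos((-C1 - exp(6*sqrt(2)*c))/(C1 - exp(6*sqrt(2)*c)))/3 + 2*pi/3
 f(c) = acos((-C1 - exp(6*sqrt(2)*c))/(C1 - exp(6*sqrt(2)*c)))/3


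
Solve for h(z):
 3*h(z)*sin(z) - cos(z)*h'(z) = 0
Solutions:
 h(z) = C1/cos(z)^3


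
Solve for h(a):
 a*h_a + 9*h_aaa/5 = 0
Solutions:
 h(a) = C1 + Integral(C2*airyai(-15^(1/3)*a/3) + C3*airybi(-15^(1/3)*a/3), a)


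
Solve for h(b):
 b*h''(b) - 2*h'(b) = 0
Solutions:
 h(b) = C1 + C2*b^3


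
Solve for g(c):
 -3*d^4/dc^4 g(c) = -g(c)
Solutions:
 g(c) = C1*exp(-3^(3/4)*c/3) + C2*exp(3^(3/4)*c/3) + C3*sin(3^(3/4)*c/3) + C4*cos(3^(3/4)*c/3)


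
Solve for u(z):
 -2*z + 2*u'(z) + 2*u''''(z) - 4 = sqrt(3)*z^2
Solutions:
 u(z) = C1 + C4*exp(-z) + sqrt(3)*z^3/6 + z^2/2 + 2*z + (C2*sin(sqrt(3)*z/2) + C3*cos(sqrt(3)*z/2))*exp(z/2)


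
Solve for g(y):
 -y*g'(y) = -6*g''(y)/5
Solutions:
 g(y) = C1 + C2*erfi(sqrt(15)*y/6)


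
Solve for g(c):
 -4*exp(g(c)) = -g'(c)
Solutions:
 g(c) = log(-1/(C1 + 4*c))


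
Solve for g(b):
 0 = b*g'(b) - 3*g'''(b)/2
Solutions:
 g(b) = C1 + Integral(C2*airyai(2^(1/3)*3^(2/3)*b/3) + C3*airybi(2^(1/3)*3^(2/3)*b/3), b)


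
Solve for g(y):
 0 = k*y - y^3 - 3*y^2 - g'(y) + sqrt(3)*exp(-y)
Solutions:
 g(y) = C1 + k*y^2/2 - y^4/4 - y^3 - sqrt(3)*exp(-y)


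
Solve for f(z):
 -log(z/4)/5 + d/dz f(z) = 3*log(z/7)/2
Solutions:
 f(z) = C1 + 17*z*log(z)/10 - 3*z*log(7)/2 - 17*z/10 - 2*z*log(2)/5


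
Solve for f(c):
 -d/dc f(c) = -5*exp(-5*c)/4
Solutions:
 f(c) = C1 - exp(-5*c)/4


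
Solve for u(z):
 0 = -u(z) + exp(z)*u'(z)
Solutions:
 u(z) = C1*exp(-exp(-z))


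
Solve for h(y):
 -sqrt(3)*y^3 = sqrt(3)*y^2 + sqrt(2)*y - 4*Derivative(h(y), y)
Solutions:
 h(y) = C1 + sqrt(3)*y^4/16 + sqrt(3)*y^3/12 + sqrt(2)*y^2/8


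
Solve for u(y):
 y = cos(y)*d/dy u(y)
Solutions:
 u(y) = C1 + Integral(y/cos(y), y)


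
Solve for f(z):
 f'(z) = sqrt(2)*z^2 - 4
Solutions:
 f(z) = C1 + sqrt(2)*z^3/3 - 4*z


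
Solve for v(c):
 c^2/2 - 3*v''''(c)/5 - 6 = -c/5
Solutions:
 v(c) = C1 + C2*c + C3*c^2 + C4*c^3 + c^6/432 + c^5/360 - 5*c^4/12


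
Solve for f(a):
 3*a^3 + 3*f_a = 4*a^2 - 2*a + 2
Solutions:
 f(a) = C1 - a^4/4 + 4*a^3/9 - a^2/3 + 2*a/3


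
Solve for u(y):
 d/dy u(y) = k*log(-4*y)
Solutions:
 u(y) = C1 + k*y*log(-y) + k*y*(-1 + 2*log(2))


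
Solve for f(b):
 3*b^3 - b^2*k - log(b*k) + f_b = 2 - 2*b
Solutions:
 f(b) = C1 - 3*b^4/4 + b^3*k/3 - b^2 + b*log(b*k) + b


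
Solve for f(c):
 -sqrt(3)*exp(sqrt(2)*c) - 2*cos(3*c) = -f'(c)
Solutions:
 f(c) = C1 + sqrt(6)*exp(sqrt(2)*c)/2 + 2*sin(3*c)/3


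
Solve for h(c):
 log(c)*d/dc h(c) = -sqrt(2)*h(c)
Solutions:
 h(c) = C1*exp(-sqrt(2)*li(c))


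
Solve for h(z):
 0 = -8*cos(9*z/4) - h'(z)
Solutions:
 h(z) = C1 - 32*sin(9*z/4)/9


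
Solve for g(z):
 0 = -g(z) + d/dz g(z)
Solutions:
 g(z) = C1*exp(z)


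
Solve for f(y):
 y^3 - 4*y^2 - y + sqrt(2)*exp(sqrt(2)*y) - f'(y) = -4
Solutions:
 f(y) = C1 + y^4/4 - 4*y^3/3 - y^2/2 + 4*y + exp(sqrt(2)*y)


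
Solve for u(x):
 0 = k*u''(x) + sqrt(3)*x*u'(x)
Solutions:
 u(x) = C1 + C2*sqrt(k)*erf(sqrt(2)*3^(1/4)*x*sqrt(1/k)/2)


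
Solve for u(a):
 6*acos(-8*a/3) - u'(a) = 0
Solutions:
 u(a) = C1 + 6*a*acos(-8*a/3) + 3*sqrt(9 - 64*a^2)/4


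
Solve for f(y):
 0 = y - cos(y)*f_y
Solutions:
 f(y) = C1 + Integral(y/cos(y), y)


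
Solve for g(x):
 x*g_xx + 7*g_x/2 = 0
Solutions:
 g(x) = C1 + C2/x^(5/2)


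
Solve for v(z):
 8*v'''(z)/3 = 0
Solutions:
 v(z) = C1 + C2*z + C3*z^2


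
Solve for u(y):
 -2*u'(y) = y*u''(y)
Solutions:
 u(y) = C1 + C2/y


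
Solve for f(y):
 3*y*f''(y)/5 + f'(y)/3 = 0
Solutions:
 f(y) = C1 + C2*y^(4/9)


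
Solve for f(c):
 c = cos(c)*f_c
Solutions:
 f(c) = C1 + Integral(c/cos(c), c)


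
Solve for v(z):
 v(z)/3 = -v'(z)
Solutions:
 v(z) = C1*exp(-z/3)


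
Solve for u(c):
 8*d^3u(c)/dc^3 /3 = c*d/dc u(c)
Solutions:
 u(c) = C1 + Integral(C2*airyai(3^(1/3)*c/2) + C3*airybi(3^(1/3)*c/2), c)


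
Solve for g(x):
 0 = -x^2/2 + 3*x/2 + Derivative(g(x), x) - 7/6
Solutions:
 g(x) = C1 + x^3/6 - 3*x^2/4 + 7*x/6
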